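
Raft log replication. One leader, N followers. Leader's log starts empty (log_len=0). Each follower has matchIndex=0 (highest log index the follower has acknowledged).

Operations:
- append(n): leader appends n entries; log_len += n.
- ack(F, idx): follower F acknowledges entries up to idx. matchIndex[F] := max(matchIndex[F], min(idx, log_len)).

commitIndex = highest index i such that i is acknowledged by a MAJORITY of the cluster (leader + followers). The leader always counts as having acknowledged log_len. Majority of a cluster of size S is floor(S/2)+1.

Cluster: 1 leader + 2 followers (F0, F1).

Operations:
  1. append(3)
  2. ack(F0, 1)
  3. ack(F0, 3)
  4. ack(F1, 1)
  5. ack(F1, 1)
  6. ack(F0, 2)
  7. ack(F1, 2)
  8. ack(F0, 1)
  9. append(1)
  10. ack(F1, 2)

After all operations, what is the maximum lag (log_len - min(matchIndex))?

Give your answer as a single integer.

Answer: 2

Derivation:
Op 1: append 3 -> log_len=3
Op 2: F0 acks idx 1 -> match: F0=1 F1=0; commitIndex=1
Op 3: F0 acks idx 3 -> match: F0=3 F1=0; commitIndex=3
Op 4: F1 acks idx 1 -> match: F0=3 F1=1; commitIndex=3
Op 5: F1 acks idx 1 -> match: F0=3 F1=1; commitIndex=3
Op 6: F0 acks idx 2 -> match: F0=3 F1=1; commitIndex=3
Op 7: F1 acks idx 2 -> match: F0=3 F1=2; commitIndex=3
Op 8: F0 acks idx 1 -> match: F0=3 F1=2; commitIndex=3
Op 9: append 1 -> log_len=4
Op 10: F1 acks idx 2 -> match: F0=3 F1=2; commitIndex=3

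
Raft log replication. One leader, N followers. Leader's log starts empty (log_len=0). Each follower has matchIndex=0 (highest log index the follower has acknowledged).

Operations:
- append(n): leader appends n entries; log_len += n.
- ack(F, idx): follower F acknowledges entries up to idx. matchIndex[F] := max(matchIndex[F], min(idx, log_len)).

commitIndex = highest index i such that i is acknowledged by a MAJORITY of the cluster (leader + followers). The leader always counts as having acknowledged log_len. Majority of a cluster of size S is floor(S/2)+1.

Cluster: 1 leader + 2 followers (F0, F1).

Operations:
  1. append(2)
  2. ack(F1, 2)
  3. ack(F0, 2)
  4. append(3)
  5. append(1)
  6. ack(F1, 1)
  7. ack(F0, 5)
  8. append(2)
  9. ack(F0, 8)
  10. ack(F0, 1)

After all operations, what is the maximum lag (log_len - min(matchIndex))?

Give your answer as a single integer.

Answer: 6

Derivation:
Op 1: append 2 -> log_len=2
Op 2: F1 acks idx 2 -> match: F0=0 F1=2; commitIndex=2
Op 3: F0 acks idx 2 -> match: F0=2 F1=2; commitIndex=2
Op 4: append 3 -> log_len=5
Op 5: append 1 -> log_len=6
Op 6: F1 acks idx 1 -> match: F0=2 F1=2; commitIndex=2
Op 7: F0 acks idx 5 -> match: F0=5 F1=2; commitIndex=5
Op 8: append 2 -> log_len=8
Op 9: F0 acks idx 8 -> match: F0=8 F1=2; commitIndex=8
Op 10: F0 acks idx 1 -> match: F0=8 F1=2; commitIndex=8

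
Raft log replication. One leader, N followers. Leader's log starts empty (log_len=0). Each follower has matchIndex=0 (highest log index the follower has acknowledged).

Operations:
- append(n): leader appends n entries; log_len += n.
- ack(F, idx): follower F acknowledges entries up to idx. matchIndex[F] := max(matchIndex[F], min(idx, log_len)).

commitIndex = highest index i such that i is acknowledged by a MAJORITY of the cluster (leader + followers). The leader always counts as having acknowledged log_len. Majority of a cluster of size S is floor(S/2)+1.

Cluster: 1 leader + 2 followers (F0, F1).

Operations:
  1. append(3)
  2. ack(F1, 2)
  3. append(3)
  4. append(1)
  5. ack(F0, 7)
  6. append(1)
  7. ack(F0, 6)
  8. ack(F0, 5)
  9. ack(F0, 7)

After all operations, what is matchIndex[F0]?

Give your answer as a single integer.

Answer: 7

Derivation:
Op 1: append 3 -> log_len=3
Op 2: F1 acks idx 2 -> match: F0=0 F1=2; commitIndex=2
Op 3: append 3 -> log_len=6
Op 4: append 1 -> log_len=7
Op 5: F0 acks idx 7 -> match: F0=7 F1=2; commitIndex=7
Op 6: append 1 -> log_len=8
Op 7: F0 acks idx 6 -> match: F0=7 F1=2; commitIndex=7
Op 8: F0 acks idx 5 -> match: F0=7 F1=2; commitIndex=7
Op 9: F0 acks idx 7 -> match: F0=7 F1=2; commitIndex=7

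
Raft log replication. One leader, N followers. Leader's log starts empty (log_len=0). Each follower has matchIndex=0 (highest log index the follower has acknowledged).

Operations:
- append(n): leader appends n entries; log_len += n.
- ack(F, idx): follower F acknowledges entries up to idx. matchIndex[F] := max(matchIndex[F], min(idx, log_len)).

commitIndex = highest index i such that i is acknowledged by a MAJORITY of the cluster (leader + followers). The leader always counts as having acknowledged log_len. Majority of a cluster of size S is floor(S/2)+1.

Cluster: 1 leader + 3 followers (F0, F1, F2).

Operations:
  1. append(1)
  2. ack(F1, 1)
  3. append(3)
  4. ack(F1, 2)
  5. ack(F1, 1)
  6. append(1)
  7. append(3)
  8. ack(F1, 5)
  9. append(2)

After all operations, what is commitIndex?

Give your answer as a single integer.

Op 1: append 1 -> log_len=1
Op 2: F1 acks idx 1 -> match: F0=0 F1=1 F2=0; commitIndex=0
Op 3: append 3 -> log_len=4
Op 4: F1 acks idx 2 -> match: F0=0 F1=2 F2=0; commitIndex=0
Op 5: F1 acks idx 1 -> match: F0=0 F1=2 F2=0; commitIndex=0
Op 6: append 1 -> log_len=5
Op 7: append 3 -> log_len=8
Op 8: F1 acks idx 5 -> match: F0=0 F1=5 F2=0; commitIndex=0
Op 9: append 2 -> log_len=10

Answer: 0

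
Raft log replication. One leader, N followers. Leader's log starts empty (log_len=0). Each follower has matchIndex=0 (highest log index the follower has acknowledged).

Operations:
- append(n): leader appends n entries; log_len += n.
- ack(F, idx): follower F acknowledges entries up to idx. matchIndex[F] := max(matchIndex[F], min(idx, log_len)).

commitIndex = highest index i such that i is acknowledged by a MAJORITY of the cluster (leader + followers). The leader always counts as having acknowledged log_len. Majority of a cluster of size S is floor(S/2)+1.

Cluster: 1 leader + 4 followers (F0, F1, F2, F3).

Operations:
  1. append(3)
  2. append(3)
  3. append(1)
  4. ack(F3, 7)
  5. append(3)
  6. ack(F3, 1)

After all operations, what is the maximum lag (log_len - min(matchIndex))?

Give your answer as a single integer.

Op 1: append 3 -> log_len=3
Op 2: append 3 -> log_len=6
Op 3: append 1 -> log_len=7
Op 4: F3 acks idx 7 -> match: F0=0 F1=0 F2=0 F3=7; commitIndex=0
Op 5: append 3 -> log_len=10
Op 6: F3 acks idx 1 -> match: F0=0 F1=0 F2=0 F3=7; commitIndex=0

Answer: 10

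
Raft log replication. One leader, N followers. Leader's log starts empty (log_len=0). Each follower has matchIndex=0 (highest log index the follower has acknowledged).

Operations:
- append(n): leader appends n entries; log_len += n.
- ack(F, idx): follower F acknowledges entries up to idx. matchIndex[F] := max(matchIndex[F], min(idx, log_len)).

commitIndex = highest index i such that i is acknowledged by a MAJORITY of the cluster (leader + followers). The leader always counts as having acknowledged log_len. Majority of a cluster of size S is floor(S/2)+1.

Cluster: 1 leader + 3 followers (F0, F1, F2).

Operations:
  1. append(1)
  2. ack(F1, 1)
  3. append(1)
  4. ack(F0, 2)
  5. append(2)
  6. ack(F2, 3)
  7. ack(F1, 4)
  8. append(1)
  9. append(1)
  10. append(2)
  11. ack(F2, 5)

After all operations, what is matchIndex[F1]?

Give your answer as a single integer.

Op 1: append 1 -> log_len=1
Op 2: F1 acks idx 1 -> match: F0=0 F1=1 F2=0; commitIndex=0
Op 3: append 1 -> log_len=2
Op 4: F0 acks idx 2 -> match: F0=2 F1=1 F2=0; commitIndex=1
Op 5: append 2 -> log_len=4
Op 6: F2 acks idx 3 -> match: F0=2 F1=1 F2=3; commitIndex=2
Op 7: F1 acks idx 4 -> match: F0=2 F1=4 F2=3; commitIndex=3
Op 8: append 1 -> log_len=5
Op 9: append 1 -> log_len=6
Op 10: append 2 -> log_len=8
Op 11: F2 acks idx 5 -> match: F0=2 F1=4 F2=5; commitIndex=4

Answer: 4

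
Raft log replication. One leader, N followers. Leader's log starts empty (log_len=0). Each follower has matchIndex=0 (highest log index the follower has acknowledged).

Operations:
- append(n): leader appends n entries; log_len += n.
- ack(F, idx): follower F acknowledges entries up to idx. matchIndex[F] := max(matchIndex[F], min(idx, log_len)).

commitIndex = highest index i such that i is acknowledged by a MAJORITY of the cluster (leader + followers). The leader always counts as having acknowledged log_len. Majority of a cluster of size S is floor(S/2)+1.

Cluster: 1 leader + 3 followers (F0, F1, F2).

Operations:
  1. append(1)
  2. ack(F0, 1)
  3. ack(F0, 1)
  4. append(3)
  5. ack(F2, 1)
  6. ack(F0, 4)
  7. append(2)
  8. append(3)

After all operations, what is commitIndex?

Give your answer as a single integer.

Op 1: append 1 -> log_len=1
Op 2: F0 acks idx 1 -> match: F0=1 F1=0 F2=0; commitIndex=0
Op 3: F0 acks idx 1 -> match: F0=1 F1=0 F2=0; commitIndex=0
Op 4: append 3 -> log_len=4
Op 5: F2 acks idx 1 -> match: F0=1 F1=0 F2=1; commitIndex=1
Op 6: F0 acks idx 4 -> match: F0=4 F1=0 F2=1; commitIndex=1
Op 7: append 2 -> log_len=6
Op 8: append 3 -> log_len=9

Answer: 1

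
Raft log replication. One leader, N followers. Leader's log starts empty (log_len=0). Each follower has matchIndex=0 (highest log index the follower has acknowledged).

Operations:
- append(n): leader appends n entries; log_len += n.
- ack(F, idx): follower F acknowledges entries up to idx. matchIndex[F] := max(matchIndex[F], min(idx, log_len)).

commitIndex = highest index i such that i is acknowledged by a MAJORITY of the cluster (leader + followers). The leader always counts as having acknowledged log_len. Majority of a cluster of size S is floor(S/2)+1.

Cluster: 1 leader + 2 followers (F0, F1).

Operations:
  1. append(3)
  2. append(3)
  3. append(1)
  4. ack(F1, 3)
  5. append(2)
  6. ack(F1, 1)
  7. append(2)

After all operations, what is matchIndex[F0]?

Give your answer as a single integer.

Answer: 0

Derivation:
Op 1: append 3 -> log_len=3
Op 2: append 3 -> log_len=6
Op 3: append 1 -> log_len=7
Op 4: F1 acks idx 3 -> match: F0=0 F1=3; commitIndex=3
Op 5: append 2 -> log_len=9
Op 6: F1 acks idx 1 -> match: F0=0 F1=3; commitIndex=3
Op 7: append 2 -> log_len=11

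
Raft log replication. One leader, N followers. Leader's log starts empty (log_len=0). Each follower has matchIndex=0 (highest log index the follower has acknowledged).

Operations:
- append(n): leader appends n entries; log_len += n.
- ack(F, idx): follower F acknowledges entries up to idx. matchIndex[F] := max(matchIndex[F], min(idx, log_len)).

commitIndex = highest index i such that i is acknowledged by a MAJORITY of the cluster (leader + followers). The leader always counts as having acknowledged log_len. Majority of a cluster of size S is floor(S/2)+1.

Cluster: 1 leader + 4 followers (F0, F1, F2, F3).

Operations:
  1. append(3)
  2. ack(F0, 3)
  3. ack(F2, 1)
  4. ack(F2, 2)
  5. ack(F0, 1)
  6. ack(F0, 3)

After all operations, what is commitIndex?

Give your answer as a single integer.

Op 1: append 3 -> log_len=3
Op 2: F0 acks idx 3 -> match: F0=3 F1=0 F2=0 F3=0; commitIndex=0
Op 3: F2 acks idx 1 -> match: F0=3 F1=0 F2=1 F3=0; commitIndex=1
Op 4: F2 acks idx 2 -> match: F0=3 F1=0 F2=2 F3=0; commitIndex=2
Op 5: F0 acks idx 1 -> match: F0=3 F1=0 F2=2 F3=0; commitIndex=2
Op 6: F0 acks idx 3 -> match: F0=3 F1=0 F2=2 F3=0; commitIndex=2

Answer: 2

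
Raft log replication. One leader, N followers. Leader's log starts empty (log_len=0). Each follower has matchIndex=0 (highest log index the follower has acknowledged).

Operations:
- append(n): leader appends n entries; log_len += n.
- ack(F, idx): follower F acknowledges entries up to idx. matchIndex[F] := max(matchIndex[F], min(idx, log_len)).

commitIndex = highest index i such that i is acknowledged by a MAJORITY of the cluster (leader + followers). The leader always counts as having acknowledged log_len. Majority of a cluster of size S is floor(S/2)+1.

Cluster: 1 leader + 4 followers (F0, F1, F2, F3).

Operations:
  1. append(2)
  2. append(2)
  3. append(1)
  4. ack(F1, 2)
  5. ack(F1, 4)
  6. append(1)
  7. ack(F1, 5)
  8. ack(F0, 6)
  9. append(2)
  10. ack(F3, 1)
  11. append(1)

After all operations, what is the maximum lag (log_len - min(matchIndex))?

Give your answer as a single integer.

Op 1: append 2 -> log_len=2
Op 2: append 2 -> log_len=4
Op 3: append 1 -> log_len=5
Op 4: F1 acks idx 2 -> match: F0=0 F1=2 F2=0 F3=0; commitIndex=0
Op 5: F1 acks idx 4 -> match: F0=0 F1=4 F2=0 F3=0; commitIndex=0
Op 6: append 1 -> log_len=6
Op 7: F1 acks idx 5 -> match: F0=0 F1=5 F2=0 F3=0; commitIndex=0
Op 8: F0 acks idx 6 -> match: F0=6 F1=5 F2=0 F3=0; commitIndex=5
Op 9: append 2 -> log_len=8
Op 10: F3 acks idx 1 -> match: F0=6 F1=5 F2=0 F3=1; commitIndex=5
Op 11: append 1 -> log_len=9

Answer: 9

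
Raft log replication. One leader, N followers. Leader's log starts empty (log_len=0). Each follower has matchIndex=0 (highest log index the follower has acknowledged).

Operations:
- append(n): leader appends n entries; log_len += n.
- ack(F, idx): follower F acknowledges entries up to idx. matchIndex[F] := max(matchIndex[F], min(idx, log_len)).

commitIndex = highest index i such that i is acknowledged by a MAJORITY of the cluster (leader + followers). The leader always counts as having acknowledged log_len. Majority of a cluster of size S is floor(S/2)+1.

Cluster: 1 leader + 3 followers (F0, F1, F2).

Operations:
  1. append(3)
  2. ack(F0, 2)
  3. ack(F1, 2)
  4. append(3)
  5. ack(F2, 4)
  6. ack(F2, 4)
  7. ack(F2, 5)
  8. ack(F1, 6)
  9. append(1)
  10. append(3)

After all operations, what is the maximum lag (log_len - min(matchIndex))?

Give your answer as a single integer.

Op 1: append 3 -> log_len=3
Op 2: F0 acks idx 2 -> match: F0=2 F1=0 F2=0; commitIndex=0
Op 3: F1 acks idx 2 -> match: F0=2 F1=2 F2=0; commitIndex=2
Op 4: append 3 -> log_len=6
Op 5: F2 acks idx 4 -> match: F0=2 F1=2 F2=4; commitIndex=2
Op 6: F2 acks idx 4 -> match: F0=2 F1=2 F2=4; commitIndex=2
Op 7: F2 acks idx 5 -> match: F0=2 F1=2 F2=5; commitIndex=2
Op 8: F1 acks idx 6 -> match: F0=2 F1=6 F2=5; commitIndex=5
Op 9: append 1 -> log_len=7
Op 10: append 3 -> log_len=10

Answer: 8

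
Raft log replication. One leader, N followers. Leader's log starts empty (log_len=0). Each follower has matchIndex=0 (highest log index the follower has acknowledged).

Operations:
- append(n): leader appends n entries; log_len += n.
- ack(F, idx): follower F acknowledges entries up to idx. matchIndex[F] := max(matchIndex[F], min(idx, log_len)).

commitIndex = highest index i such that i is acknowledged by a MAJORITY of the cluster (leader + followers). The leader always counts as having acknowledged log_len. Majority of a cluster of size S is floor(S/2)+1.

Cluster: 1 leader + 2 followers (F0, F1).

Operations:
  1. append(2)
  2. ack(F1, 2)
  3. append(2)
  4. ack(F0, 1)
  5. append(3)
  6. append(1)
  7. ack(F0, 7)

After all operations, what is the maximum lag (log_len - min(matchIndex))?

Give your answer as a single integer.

Op 1: append 2 -> log_len=2
Op 2: F1 acks idx 2 -> match: F0=0 F1=2; commitIndex=2
Op 3: append 2 -> log_len=4
Op 4: F0 acks idx 1 -> match: F0=1 F1=2; commitIndex=2
Op 5: append 3 -> log_len=7
Op 6: append 1 -> log_len=8
Op 7: F0 acks idx 7 -> match: F0=7 F1=2; commitIndex=7

Answer: 6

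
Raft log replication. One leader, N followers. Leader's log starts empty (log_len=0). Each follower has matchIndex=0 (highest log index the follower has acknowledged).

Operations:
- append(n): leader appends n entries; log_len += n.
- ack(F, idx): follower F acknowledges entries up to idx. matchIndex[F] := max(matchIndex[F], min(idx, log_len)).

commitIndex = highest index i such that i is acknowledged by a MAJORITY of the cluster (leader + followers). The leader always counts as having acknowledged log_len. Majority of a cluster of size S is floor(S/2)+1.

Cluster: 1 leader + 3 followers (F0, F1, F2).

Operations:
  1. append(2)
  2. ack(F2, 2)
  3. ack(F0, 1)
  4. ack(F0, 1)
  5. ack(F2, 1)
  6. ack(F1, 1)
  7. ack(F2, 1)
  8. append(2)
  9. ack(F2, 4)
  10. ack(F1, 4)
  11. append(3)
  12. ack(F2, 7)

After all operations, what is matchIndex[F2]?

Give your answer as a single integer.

Answer: 7

Derivation:
Op 1: append 2 -> log_len=2
Op 2: F2 acks idx 2 -> match: F0=0 F1=0 F2=2; commitIndex=0
Op 3: F0 acks idx 1 -> match: F0=1 F1=0 F2=2; commitIndex=1
Op 4: F0 acks idx 1 -> match: F0=1 F1=0 F2=2; commitIndex=1
Op 5: F2 acks idx 1 -> match: F0=1 F1=0 F2=2; commitIndex=1
Op 6: F1 acks idx 1 -> match: F0=1 F1=1 F2=2; commitIndex=1
Op 7: F2 acks idx 1 -> match: F0=1 F1=1 F2=2; commitIndex=1
Op 8: append 2 -> log_len=4
Op 9: F2 acks idx 4 -> match: F0=1 F1=1 F2=4; commitIndex=1
Op 10: F1 acks idx 4 -> match: F0=1 F1=4 F2=4; commitIndex=4
Op 11: append 3 -> log_len=7
Op 12: F2 acks idx 7 -> match: F0=1 F1=4 F2=7; commitIndex=4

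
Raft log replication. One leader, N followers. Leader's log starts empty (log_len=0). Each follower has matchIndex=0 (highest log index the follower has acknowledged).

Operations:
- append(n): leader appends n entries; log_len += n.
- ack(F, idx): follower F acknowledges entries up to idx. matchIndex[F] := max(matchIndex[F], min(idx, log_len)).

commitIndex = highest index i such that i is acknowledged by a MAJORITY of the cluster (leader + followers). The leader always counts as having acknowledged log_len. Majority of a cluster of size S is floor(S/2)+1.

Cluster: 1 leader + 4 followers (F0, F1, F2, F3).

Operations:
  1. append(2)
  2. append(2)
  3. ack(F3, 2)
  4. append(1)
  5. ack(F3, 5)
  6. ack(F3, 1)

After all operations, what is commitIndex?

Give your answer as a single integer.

Answer: 0

Derivation:
Op 1: append 2 -> log_len=2
Op 2: append 2 -> log_len=4
Op 3: F3 acks idx 2 -> match: F0=0 F1=0 F2=0 F3=2; commitIndex=0
Op 4: append 1 -> log_len=5
Op 5: F3 acks idx 5 -> match: F0=0 F1=0 F2=0 F3=5; commitIndex=0
Op 6: F3 acks idx 1 -> match: F0=0 F1=0 F2=0 F3=5; commitIndex=0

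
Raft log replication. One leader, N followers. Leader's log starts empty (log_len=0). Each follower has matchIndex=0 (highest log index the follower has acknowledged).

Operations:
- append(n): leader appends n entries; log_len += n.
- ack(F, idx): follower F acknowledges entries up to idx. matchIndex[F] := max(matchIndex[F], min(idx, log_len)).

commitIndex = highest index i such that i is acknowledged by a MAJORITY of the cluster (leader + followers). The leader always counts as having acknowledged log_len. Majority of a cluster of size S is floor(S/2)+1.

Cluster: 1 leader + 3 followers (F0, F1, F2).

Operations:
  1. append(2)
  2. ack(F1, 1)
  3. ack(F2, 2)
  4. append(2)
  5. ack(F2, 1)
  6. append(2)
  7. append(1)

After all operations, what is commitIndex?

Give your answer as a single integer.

Op 1: append 2 -> log_len=2
Op 2: F1 acks idx 1 -> match: F0=0 F1=1 F2=0; commitIndex=0
Op 3: F2 acks idx 2 -> match: F0=0 F1=1 F2=2; commitIndex=1
Op 4: append 2 -> log_len=4
Op 5: F2 acks idx 1 -> match: F0=0 F1=1 F2=2; commitIndex=1
Op 6: append 2 -> log_len=6
Op 7: append 1 -> log_len=7

Answer: 1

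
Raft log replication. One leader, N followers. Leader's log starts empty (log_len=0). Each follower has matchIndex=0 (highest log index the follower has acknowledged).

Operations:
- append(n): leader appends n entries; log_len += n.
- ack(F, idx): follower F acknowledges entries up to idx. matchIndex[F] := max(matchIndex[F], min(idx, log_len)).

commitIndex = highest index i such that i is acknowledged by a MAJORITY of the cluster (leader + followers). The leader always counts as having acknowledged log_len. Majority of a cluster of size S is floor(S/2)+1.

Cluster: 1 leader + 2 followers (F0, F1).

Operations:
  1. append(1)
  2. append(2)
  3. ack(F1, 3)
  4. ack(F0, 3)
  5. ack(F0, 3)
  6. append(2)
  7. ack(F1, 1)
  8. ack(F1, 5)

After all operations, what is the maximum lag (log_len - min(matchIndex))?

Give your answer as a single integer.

Op 1: append 1 -> log_len=1
Op 2: append 2 -> log_len=3
Op 3: F1 acks idx 3 -> match: F0=0 F1=3; commitIndex=3
Op 4: F0 acks idx 3 -> match: F0=3 F1=3; commitIndex=3
Op 5: F0 acks idx 3 -> match: F0=3 F1=3; commitIndex=3
Op 6: append 2 -> log_len=5
Op 7: F1 acks idx 1 -> match: F0=3 F1=3; commitIndex=3
Op 8: F1 acks idx 5 -> match: F0=3 F1=5; commitIndex=5

Answer: 2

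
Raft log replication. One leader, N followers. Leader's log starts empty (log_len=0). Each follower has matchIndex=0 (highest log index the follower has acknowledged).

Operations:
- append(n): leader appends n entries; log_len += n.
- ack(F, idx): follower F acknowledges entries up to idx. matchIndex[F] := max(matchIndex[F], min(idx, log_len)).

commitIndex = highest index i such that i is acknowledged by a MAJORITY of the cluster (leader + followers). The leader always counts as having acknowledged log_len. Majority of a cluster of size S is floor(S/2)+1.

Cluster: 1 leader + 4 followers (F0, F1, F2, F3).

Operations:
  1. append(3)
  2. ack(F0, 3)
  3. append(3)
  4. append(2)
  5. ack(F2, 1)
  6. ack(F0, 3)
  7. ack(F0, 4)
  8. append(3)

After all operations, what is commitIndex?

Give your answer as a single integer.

Answer: 1

Derivation:
Op 1: append 3 -> log_len=3
Op 2: F0 acks idx 3 -> match: F0=3 F1=0 F2=0 F3=0; commitIndex=0
Op 3: append 3 -> log_len=6
Op 4: append 2 -> log_len=8
Op 5: F2 acks idx 1 -> match: F0=3 F1=0 F2=1 F3=0; commitIndex=1
Op 6: F0 acks idx 3 -> match: F0=3 F1=0 F2=1 F3=0; commitIndex=1
Op 7: F0 acks idx 4 -> match: F0=4 F1=0 F2=1 F3=0; commitIndex=1
Op 8: append 3 -> log_len=11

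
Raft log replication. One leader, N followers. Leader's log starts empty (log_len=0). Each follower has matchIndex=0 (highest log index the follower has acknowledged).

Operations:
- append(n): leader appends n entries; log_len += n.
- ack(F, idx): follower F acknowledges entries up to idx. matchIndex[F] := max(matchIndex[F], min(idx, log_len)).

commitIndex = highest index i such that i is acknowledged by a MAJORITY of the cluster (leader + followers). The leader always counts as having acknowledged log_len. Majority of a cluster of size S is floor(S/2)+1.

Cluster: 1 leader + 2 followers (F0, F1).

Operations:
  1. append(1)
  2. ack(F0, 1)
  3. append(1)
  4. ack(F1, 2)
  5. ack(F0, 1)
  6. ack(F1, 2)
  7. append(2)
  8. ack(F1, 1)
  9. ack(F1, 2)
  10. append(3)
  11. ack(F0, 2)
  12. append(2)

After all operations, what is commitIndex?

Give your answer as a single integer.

Answer: 2

Derivation:
Op 1: append 1 -> log_len=1
Op 2: F0 acks idx 1 -> match: F0=1 F1=0; commitIndex=1
Op 3: append 1 -> log_len=2
Op 4: F1 acks idx 2 -> match: F0=1 F1=2; commitIndex=2
Op 5: F0 acks idx 1 -> match: F0=1 F1=2; commitIndex=2
Op 6: F1 acks idx 2 -> match: F0=1 F1=2; commitIndex=2
Op 7: append 2 -> log_len=4
Op 8: F1 acks idx 1 -> match: F0=1 F1=2; commitIndex=2
Op 9: F1 acks idx 2 -> match: F0=1 F1=2; commitIndex=2
Op 10: append 3 -> log_len=7
Op 11: F0 acks idx 2 -> match: F0=2 F1=2; commitIndex=2
Op 12: append 2 -> log_len=9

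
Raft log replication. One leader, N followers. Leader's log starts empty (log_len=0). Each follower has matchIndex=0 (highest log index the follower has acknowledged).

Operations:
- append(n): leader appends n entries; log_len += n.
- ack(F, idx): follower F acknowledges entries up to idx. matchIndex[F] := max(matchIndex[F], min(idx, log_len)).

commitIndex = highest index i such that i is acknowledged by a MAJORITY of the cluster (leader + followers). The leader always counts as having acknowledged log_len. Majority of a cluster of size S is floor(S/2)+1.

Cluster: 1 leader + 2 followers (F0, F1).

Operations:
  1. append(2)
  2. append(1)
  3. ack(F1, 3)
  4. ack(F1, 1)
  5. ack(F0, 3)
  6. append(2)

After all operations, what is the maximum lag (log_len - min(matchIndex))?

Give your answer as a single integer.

Op 1: append 2 -> log_len=2
Op 2: append 1 -> log_len=3
Op 3: F1 acks idx 3 -> match: F0=0 F1=3; commitIndex=3
Op 4: F1 acks idx 1 -> match: F0=0 F1=3; commitIndex=3
Op 5: F0 acks idx 3 -> match: F0=3 F1=3; commitIndex=3
Op 6: append 2 -> log_len=5

Answer: 2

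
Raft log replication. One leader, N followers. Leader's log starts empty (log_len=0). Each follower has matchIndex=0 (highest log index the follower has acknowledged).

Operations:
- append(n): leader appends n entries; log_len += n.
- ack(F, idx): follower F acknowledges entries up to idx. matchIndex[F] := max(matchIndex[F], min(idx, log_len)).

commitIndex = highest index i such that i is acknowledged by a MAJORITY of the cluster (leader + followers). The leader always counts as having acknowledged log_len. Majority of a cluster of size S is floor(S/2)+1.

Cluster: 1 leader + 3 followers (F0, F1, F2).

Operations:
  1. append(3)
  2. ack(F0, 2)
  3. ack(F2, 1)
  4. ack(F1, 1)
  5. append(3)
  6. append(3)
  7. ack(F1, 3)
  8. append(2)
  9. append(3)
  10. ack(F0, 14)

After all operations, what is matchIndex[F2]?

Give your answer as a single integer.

Op 1: append 3 -> log_len=3
Op 2: F0 acks idx 2 -> match: F0=2 F1=0 F2=0; commitIndex=0
Op 3: F2 acks idx 1 -> match: F0=2 F1=0 F2=1; commitIndex=1
Op 4: F1 acks idx 1 -> match: F0=2 F1=1 F2=1; commitIndex=1
Op 5: append 3 -> log_len=6
Op 6: append 3 -> log_len=9
Op 7: F1 acks idx 3 -> match: F0=2 F1=3 F2=1; commitIndex=2
Op 8: append 2 -> log_len=11
Op 9: append 3 -> log_len=14
Op 10: F0 acks idx 14 -> match: F0=14 F1=3 F2=1; commitIndex=3

Answer: 1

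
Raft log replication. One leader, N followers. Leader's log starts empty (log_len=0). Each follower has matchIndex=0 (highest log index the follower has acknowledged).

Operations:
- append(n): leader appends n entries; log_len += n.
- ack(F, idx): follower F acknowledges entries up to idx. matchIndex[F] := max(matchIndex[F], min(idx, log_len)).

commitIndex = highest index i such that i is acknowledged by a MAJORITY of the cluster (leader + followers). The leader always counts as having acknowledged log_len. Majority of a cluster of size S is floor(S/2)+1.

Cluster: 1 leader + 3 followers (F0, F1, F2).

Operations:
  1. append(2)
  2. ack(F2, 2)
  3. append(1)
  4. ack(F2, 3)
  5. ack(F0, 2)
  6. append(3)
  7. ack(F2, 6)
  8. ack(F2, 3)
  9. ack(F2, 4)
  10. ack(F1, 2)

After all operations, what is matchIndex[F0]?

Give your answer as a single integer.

Answer: 2

Derivation:
Op 1: append 2 -> log_len=2
Op 2: F2 acks idx 2 -> match: F0=0 F1=0 F2=2; commitIndex=0
Op 3: append 1 -> log_len=3
Op 4: F2 acks idx 3 -> match: F0=0 F1=0 F2=3; commitIndex=0
Op 5: F0 acks idx 2 -> match: F0=2 F1=0 F2=3; commitIndex=2
Op 6: append 3 -> log_len=6
Op 7: F2 acks idx 6 -> match: F0=2 F1=0 F2=6; commitIndex=2
Op 8: F2 acks idx 3 -> match: F0=2 F1=0 F2=6; commitIndex=2
Op 9: F2 acks idx 4 -> match: F0=2 F1=0 F2=6; commitIndex=2
Op 10: F1 acks idx 2 -> match: F0=2 F1=2 F2=6; commitIndex=2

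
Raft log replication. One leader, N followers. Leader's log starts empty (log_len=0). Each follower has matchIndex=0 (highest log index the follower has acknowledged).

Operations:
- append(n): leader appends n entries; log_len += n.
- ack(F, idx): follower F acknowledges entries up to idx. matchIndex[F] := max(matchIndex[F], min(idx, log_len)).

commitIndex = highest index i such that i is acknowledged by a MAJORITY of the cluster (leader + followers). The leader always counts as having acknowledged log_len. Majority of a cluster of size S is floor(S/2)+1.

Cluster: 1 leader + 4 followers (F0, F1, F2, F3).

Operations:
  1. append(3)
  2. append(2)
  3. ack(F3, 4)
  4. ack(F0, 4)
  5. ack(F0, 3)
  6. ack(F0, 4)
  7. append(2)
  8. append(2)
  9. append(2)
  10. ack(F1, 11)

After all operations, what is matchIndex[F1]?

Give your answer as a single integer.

Answer: 11

Derivation:
Op 1: append 3 -> log_len=3
Op 2: append 2 -> log_len=5
Op 3: F3 acks idx 4 -> match: F0=0 F1=0 F2=0 F3=4; commitIndex=0
Op 4: F0 acks idx 4 -> match: F0=4 F1=0 F2=0 F3=4; commitIndex=4
Op 5: F0 acks idx 3 -> match: F0=4 F1=0 F2=0 F3=4; commitIndex=4
Op 6: F0 acks idx 4 -> match: F0=4 F1=0 F2=0 F3=4; commitIndex=4
Op 7: append 2 -> log_len=7
Op 8: append 2 -> log_len=9
Op 9: append 2 -> log_len=11
Op 10: F1 acks idx 11 -> match: F0=4 F1=11 F2=0 F3=4; commitIndex=4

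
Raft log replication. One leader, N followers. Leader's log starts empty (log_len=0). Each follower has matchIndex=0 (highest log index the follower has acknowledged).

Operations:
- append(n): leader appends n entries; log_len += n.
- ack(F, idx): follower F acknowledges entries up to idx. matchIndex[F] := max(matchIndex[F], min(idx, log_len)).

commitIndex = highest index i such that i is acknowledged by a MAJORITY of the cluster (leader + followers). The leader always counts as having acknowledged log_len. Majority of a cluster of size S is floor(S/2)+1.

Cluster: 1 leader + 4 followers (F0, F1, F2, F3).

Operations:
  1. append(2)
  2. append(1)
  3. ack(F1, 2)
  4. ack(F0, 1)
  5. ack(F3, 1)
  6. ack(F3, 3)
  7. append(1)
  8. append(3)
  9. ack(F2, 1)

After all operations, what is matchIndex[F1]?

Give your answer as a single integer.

Op 1: append 2 -> log_len=2
Op 2: append 1 -> log_len=3
Op 3: F1 acks idx 2 -> match: F0=0 F1=2 F2=0 F3=0; commitIndex=0
Op 4: F0 acks idx 1 -> match: F0=1 F1=2 F2=0 F3=0; commitIndex=1
Op 5: F3 acks idx 1 -> match: F0=1 F1=2 F2=0 F3=1; commitIndex=1
Op 6: F3 acks idx 3 -> match: F0=1 F1=2 F2=0 F3=3; commitIndex=2
Op 7: append 1 -> log_len=4
Op 8: append 3 -> log_len=7
Op 9: F2 acks idx 1 -> match: F0=1 F1=2 F2=1 F3=3; commitIndex=2

Answer: 2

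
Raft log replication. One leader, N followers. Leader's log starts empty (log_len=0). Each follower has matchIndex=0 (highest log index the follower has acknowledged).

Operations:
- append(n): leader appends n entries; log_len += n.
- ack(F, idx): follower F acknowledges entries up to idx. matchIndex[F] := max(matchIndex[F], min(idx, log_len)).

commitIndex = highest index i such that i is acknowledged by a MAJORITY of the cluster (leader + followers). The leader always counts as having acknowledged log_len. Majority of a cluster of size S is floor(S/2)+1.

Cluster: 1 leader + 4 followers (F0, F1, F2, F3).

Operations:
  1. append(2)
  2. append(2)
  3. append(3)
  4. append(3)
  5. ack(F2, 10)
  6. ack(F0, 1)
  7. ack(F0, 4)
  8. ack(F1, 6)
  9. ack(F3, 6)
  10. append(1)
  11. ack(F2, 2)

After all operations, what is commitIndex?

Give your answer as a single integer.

Answer: 6

Derivation:
Op 1: append 2 -> log_len=2
Op 2: append 2 -> log_len=4
Op 3: append 3 -> log_len=7
Op 4: append 3 -> log_len=10
Op 5: F2 acks idx 10 -> match: F0=0 F1=0 F2=10 F3=0; commitIndex=0
Op 6: F0 acks idx 1 -> match: F0=1 F1=0 F2=10 F3=0; commitIndex=1
Op 7: F0 acks idx 4 -> match: F0=4 F1=0 F2=10 F3=0; commitIndex=4
Op 8: F1 acks idx 6 -> match: F0=4 F1=6 F2=10 F3=0; commitIndex=6
Op 9: F3 acks idx 6 -> match: F0=4 F1=6 F2=10 F3=6; commitIndex=6
Op 10: append 1 -> log_len=11
Op 11: F2 acks idx 2 -> match: F0=4 F1=6 F2=10 F3=6; commitIndex=6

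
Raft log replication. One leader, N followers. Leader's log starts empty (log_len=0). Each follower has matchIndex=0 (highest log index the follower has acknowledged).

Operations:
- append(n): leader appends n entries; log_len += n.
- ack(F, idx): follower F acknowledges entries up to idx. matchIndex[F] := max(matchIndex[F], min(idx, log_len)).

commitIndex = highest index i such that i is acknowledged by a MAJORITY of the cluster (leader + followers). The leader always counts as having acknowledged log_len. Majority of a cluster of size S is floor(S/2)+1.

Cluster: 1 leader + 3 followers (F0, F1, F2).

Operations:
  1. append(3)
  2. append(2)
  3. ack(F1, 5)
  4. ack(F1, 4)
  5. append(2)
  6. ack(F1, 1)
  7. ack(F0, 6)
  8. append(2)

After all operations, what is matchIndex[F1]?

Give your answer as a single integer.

Op 1: append 3 -> log_len=3
Op 2: append 2 -> log_len=5
Op 3: F1 acks idx 5 -> match: F0=0 F1=5 F2=0; commitIndex=0
Op 4: F1 acks idx 4 -> match: F0=0 F1=5 F2=0; commitIndex=0
Op 5: append 2 -> log_len=7
Op 6: F1 acks idx 1 -> match: F0=0 F1=5 F2=0; commitIndex=0
Op 7: F0 acks idx 6 -> match: F0=6 F1=5 F2=0; commitIndex=5
Op 8: append 2 -> log_len=9

Answer: 5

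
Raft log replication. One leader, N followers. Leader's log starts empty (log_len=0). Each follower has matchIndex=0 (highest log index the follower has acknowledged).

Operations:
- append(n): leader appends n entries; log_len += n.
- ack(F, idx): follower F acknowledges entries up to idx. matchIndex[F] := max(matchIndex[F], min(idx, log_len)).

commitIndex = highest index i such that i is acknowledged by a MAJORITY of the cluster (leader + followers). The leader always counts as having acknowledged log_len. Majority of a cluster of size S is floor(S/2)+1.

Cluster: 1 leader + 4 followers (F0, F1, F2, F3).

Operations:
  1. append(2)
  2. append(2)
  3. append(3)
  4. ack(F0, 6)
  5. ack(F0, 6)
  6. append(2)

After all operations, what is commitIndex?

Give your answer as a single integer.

Answer: 0

Derivation:
Op 1: append 2 -> log_len=2
Op 2: append 2 -> log_len=4
Op 3: append 3 -> log_len=7
Op 4: F0 acks idx 6 -> match: F0=6 F1=0 F2=0 F3=0; commitIndex=0
Op 5: F0 acks idx 6 -> match: F0=6 F1=0 F2=0 F3=0; commitIndex=0
Op 6: append 2 -> log_len=9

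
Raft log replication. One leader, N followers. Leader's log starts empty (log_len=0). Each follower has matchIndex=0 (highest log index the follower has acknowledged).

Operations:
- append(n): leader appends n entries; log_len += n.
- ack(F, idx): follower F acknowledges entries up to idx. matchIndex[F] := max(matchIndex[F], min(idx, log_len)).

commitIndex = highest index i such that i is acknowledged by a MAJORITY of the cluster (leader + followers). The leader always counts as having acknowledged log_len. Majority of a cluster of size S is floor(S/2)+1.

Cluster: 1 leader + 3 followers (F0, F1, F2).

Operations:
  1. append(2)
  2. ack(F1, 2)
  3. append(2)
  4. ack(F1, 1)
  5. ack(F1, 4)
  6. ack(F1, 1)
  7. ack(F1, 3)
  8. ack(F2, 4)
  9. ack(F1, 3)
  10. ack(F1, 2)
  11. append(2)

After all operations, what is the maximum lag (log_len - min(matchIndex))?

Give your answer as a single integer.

Answer: 6

Derivation:
Op 1: append 2 -> log_len=2
Op 2: F1 acks idx 2 -> match: F0=0 F1=2 F2=0; commitIndex=0
Op 3: append 2 -> log_len=4
Op 4: F1 acks idx 1 -> match: F0=0 F1=2 F2=0; commitIndex=0
Op 5: F1 acks idx 4 -> match: F0=0 F1=4 F2=0; commitIndex=0
Op 6: F1 acks idx 1 -> match: F0=0 F1=4 F2=0; commitIndex=0
Op 7: F1 acks idx 3 -> match: F0=0 F1=4 F2=0; commitIndex=0
Op 8: F2 acks idx 4 -> match: F0=0 F1=4 F2=4; commitIndex=4
Op 9: F1 acks idx 3 -> match: F0=0 F1=4 F2=4; commitIndex=4
Op 10: F1 acks idx 2 -> match: F0=0 F1=4 F2=4; commitIndex=4
Op 11: append 2 -> log_len=6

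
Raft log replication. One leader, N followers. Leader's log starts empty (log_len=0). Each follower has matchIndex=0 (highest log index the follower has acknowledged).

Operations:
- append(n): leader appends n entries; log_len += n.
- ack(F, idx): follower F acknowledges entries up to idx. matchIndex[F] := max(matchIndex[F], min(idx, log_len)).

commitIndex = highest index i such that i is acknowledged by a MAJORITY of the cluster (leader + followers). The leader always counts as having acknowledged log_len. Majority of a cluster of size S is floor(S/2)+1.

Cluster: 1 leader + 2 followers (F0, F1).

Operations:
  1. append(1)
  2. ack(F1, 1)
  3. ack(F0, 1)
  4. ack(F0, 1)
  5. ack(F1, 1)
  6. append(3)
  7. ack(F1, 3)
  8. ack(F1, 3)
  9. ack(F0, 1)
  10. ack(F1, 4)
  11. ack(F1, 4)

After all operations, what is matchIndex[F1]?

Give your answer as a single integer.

Op 1: append 1 -> log_len=1
Op 2: F1 acks idx 1 -> match: F0=0 F1=1; commitIndex=1
Op 3: F0 acks idx 1 -> match: F0=1 F1=1; commitIndex=1
Op 4: F0 acks idx 1 -> match: F0=1 F1=1; commitIndex=1
Op 5: F1 acks idx 1 -> match: F0=1 F1=1; commitIndex=1
Op 6: append 3 -> log_len=4
Op 7: F1 acks idx 3 -> match: F0=1 F1=3; commitIndex=3
Op 8: F1 acks idx 3 -> match: F0=1 F1=3; commitIndex=3
Op 9: F0 acks idx 1 -> match: F0=1 F1=3; commitIndex=3
Op 10: F1 acks idx 4 -> match: F0=1 F1=4; commitIndex=4
Op 11: F1 acks idx 4 -> match: F0=1 F1=4; commitIndex=4

Answer: 4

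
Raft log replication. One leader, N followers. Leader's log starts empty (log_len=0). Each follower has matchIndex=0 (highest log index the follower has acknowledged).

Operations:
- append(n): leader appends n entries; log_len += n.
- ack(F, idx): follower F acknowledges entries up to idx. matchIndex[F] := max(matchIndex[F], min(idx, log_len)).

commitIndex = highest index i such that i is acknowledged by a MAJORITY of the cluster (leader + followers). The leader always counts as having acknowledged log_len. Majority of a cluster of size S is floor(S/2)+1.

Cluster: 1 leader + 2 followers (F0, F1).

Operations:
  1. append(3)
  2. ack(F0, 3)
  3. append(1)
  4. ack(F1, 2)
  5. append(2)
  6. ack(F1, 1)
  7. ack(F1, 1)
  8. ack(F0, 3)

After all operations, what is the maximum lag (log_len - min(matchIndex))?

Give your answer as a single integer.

Op 1: append 3 -> log_len=3
Op 2: F0 acks idx 3 -> match: F0=3 F1=0; commitIndex=3
Op 3: append 1 -> log_len=4
Op 4: F1 acks idx 2 -> match: F0=3 F1=2; commitIndex=3
Op 5: append 2 -> log_len=6
Op 6: F1 acks idx 1 -> match: F0=3 F1=2; commitIndex=3
Op 7: F1 acks idx 1 -> match: F0=3 F1=2; commitIndex=3
Op 8: F0 acks idx 3 -> match: F0=3 F1=2; commitIndex=3

Answer: 4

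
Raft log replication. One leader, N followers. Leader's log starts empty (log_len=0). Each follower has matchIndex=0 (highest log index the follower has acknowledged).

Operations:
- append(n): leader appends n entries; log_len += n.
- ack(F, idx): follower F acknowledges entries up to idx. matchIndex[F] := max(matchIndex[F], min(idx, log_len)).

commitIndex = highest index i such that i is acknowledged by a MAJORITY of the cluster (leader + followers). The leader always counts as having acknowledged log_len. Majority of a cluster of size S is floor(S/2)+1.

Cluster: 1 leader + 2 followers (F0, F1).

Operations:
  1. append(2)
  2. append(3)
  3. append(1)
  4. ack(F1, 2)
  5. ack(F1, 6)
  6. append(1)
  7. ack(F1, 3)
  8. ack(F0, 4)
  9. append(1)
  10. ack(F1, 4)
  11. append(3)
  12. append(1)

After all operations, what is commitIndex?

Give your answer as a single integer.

Answer: 6

Derivation:
Op 1: append 2 -> log_len=2
Op 2: append 3 -> log_len=5
Op 3: append 1 -> log_len=6
Op 4: F1 acks idx 2 -> match: F0=0 F1=2; commitIndex=2
Op 5: F1 acks idx 6 -> match: F0=0 F1=6; commitIndex=6
Op 6: append 1 -> log_len=7
Op 7: F1 acks idx 3 -> match: F0=0 F1=6; commitIndex=6
Op 8: F0 acks idx 4 -> match: F0=4 F1=6; commitIndex=6
Op 9: append 1 -> log_len=8
Op 10: F1 acks idx 4 -> match: F0=4 F1=6; commitIndex=6
Op 11: append 3 -> log_len=11
Op 12: append 1 -> log_len=12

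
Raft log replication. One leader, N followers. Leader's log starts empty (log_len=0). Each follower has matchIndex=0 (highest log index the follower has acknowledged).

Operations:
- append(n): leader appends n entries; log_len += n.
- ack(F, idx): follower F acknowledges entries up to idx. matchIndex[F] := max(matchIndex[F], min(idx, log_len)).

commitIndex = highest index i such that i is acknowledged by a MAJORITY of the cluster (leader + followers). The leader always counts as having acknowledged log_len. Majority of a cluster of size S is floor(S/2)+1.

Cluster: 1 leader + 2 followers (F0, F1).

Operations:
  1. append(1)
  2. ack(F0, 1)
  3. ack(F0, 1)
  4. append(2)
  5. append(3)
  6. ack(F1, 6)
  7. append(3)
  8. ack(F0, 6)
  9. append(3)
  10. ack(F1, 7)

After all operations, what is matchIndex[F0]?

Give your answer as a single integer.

Op 1: append 1 -> log_len=1
Op 2: F0 acks idx 1 -> match: F0=1 F1=0; commitIndex=1
Op 3: F0 acks idx 1 -> match: F0=1 F1=0; commitIndex=1
Op 4: append 2 -> log_len=3
Op 5: append 3 -> log_len=6
Op 6: F1 acks idx 6 -> match: F0=1 F1=6; commitIndex=6
Op 7: append 3 -> log_len=9
Op 8: F0 acks idx 6 -> match: F0=6 F1=6; commitIndex=6
Op 9: append 3 -> log_len=12
Op 10: F1 acks idx 7 -> match: F0=6 F1=7; commitIndex=7

Answer: 6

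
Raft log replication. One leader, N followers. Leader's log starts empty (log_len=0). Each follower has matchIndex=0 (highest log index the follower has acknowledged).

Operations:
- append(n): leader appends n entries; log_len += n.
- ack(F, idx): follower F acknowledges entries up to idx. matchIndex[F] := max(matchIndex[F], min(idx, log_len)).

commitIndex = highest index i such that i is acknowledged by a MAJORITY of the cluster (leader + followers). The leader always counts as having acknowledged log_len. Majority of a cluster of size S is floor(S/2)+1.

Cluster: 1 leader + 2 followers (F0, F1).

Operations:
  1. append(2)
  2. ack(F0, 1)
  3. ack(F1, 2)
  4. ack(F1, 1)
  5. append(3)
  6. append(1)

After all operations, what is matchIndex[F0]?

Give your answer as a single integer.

Op 1: append 2 -> log_len=2
Op 2: F0 acks idx 1 -> match: F0=1 F1=0; commitIndex=1
Op 3: F1 acks idx 2 -> match: F0=1 F1=2; commitIndex=2
Op 4: F1 acks idx 1 -> match: F0=1 F1=2; commitIndex=2
Op 5: append 3 -> log_len=5
Op 6: append 1 -> log_len=6

Answer: 1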